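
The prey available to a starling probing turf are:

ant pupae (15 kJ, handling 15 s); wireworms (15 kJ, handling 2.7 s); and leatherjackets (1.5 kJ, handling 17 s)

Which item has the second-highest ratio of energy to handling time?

ant pupae

In descending order of E/h:
wireworms: 15/2.7 = 5.56 kJ/s
ant pupae: 15/15 = 1 kJ/s
leatherjackets: 1.5/17 = 0.0882 kJ/s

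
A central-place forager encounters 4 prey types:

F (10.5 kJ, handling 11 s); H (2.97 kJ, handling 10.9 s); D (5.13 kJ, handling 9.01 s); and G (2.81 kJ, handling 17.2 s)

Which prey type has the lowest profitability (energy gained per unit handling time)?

G

Profitability E/h (kJ/s): F = 10.5/11 = 0.955, H = 2.97/10.9 = 0.272, D = 5.13/9.01 = 0.569, G = 2.81/17.2 = 0.163.
Ranked: F > D > H > G.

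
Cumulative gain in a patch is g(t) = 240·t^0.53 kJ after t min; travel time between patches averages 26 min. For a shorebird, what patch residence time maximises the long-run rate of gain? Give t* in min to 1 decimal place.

Maximise g(t)/(T+t): set derivative to zero → g'(t)(T+t) = g(t).
g'(t) = 0.53·240·t^-0.47. Setting 0.53·240·t^-0.47 = 240·t^0.53/(26+t) gives 0.53(26+t) = t, so 0.47·t = 0.53×26.
t* = 0.53×26/0.47 = 29.32 min.

29.3 min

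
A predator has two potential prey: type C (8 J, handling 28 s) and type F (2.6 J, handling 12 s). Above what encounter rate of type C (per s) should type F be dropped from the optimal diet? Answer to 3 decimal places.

Drop type F once their profitability E₂/h₂ falls below the rate achievable on type C alone: E₂/h₂ = λE₁/(1 + λh₁).
Solve for λ: λE₁h₂ = E₂(1 + λh₁) → λ(E₁h₂ − E₂h₁) = E₂ → λ = E₂/(E₁h₂ − E₂h₁).
λ = 2.6/(8×12 − 2.6×28) = 2.6/23.2 = 0.1121 per s.

0.112 per s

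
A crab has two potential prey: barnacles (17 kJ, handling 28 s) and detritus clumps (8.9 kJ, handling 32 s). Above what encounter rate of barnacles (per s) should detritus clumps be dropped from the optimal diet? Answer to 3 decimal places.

Drop detritus clumps once their profitability E₂/h₂ falls below the rate achievable on barnacles alone: E₂/h₂ = λE₁/(1 + λh₁).
Solve for λ: λE₁h₂ = E₂(1 + λh₁) → λ(E₁h₂ − E₂h₁) = E₂ → λ = E₂/(E₁h₂ − E₂h₁).
λ = 8.9/(17×32 − 8.9×28) = 8.9/294.8 = 0.03019 per s.

0.030 per s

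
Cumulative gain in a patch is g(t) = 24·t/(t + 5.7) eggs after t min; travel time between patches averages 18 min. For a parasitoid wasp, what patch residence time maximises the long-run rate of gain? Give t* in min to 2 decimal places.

Maximise g(t)/(T+t): set derivative to zero → g'(t)(T+t) = g(t).
g'(t) = 24·5.7/(t + 5.7)². Setting 24·5.7/(t+5.7)² = 24t/[(t+5.7)(18+t)] gives 5.7(18+t) = t(t+5.7), so t² = 5.7×18 = 102.6.
t* = √102.6 = 10.13 min.

10.13 min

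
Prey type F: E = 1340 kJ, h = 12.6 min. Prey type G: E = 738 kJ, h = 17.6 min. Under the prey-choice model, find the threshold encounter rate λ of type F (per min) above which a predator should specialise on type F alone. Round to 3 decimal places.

The zero-one rule: include type G iff E₂/h₂ > λE₁/(1+λh₁). Equality gives the switch point.
λE₁h₂ = E₂ + λE₂h₁ ⇒ λ = E₂/(E₁h₂ − E₂h₁) = 738/(2.358e+04 − 9299) = 0.05166 per min.

0.052 per min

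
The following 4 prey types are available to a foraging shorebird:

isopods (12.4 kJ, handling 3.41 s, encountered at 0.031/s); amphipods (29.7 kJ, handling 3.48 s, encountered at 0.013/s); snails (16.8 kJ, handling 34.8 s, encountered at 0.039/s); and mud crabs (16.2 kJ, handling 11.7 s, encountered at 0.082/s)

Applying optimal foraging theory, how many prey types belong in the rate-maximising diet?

3

Rank by E/h (kJ/s): amphipods 8.53, isopods 3.64, mud crabs 1.38, snails 0.483. Include each in turn until the next type's E/h falls below the running intake rate.
Rate on top 1: 0.3694. isopods: 3.64 > 0.3694 → include.
Rate on top 2: 0.6694. mud crabs: 1.38 > 0.6694 → include.
Rate on top 3: 0.9946. snails: 0.483 < 0.9946 → exclude; stop.
Optimal diet: amphipods, isopods, mud crabs — 3 of 4 types.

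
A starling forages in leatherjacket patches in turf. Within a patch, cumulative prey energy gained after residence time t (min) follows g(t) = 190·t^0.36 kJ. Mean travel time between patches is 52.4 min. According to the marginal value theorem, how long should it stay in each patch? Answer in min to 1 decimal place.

By the marginal value theorem, leave when the instantaneous gain rate g'(t) equals the habitat-wide average g(t)/(T + t).
g'(t) = 0.36·190·t^-0.64. Setting 0.36·190·t^-0.64 = 190·t^0.36/(52.4+t) gives 0.36(52.4+t) = t, so 0.64·t = 0.36×52.4.
t* = 0.36×52.4/0.64 = 29.47 min.

29.5 min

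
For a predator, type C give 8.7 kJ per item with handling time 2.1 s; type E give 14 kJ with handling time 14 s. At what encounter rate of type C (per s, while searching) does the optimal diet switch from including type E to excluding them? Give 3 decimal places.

0.152 per s

Drop type E once their profitability E₂/h₂ falls below the rate achievable on type C alone: E₂/h₂ = λE₁/(1 + λh₁).
Solve for λ: λE₁h₂ = E₂(1 + λh₁) → λ(E₁h₂ − E₂h₁) = E₂ → λ = E₂/(E₁h₂ − E₂h₁).
λ = 14/(8.7×14 − 14×2.1) = 14/92.4 = 0.1515 per s.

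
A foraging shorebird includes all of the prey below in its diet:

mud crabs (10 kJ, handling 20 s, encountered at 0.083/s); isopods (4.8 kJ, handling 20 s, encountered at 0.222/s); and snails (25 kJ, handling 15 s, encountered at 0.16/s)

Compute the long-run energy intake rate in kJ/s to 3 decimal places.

R = Σλ_iE_i / (1 + Σλ_ih_i)
Numerator: 0.083×10 + 0.222×4.8 + 0.16×25 = 5.896
Denominator: 1 + 0.083×20 + 0.222×20 + 0.16×15 = 9.5
R = 5.896/9.5 = 0.6206 kJ/s

0.621 kJ/s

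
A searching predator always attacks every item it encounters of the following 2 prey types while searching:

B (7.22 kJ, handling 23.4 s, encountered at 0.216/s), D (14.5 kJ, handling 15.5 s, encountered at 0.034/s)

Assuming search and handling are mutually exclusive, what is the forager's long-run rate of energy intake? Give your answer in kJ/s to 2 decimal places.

0.31 kJ/s

R = (0.216×7.22 + 0.034×14.5) / (1 + 0.216×23.4 + 0.034×15.5) = 2.053/6.581 = 0.3119 kJ/s.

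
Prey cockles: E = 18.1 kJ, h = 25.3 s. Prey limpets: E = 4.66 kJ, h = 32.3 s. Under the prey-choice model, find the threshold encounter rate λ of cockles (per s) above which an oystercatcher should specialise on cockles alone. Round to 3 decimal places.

0.010 per s

At the threshold, the rate on cockles alone equals the profitability of limpets: λ·18.1/(1 + λ·25.3) = 4.66/32.3 = 0.1443.
Rearranging, λ(18.1 − 0.1443×25.3) = 0.1443, so λ = 0.1443/14.45 = 0.009984 per s.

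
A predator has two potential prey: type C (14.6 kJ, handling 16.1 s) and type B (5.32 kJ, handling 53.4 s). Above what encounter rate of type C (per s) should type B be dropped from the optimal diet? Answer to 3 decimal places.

0.008 per s

Drop type B once their profitability E₂/h₂ falls below the rate achievable on type C alone: E₂/h₂ = λE₁/(1 + λh₁).
Solve for λ: λE₁h₂ = E₂(1 + λh₁) → λ(E₁h₂ − E₂h₁) = E₂ → λ = E₂/(E₁h₂ − E₂h₁).
λ = 5.32/(14.6×53.4 − 5.32×16.1) = 5.32/694 = 0.007666 per s.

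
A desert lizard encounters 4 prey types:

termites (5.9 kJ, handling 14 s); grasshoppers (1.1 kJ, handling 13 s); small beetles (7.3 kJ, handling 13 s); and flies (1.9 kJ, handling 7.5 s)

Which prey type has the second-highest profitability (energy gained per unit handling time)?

In descending order of E/h:
small beetles: 7.3/13 = 0.562 kJ/s
termites: 5.9/14 = 0.421 kJ/s
flies: 1.9/7.5 = 0.253 kJ/s
grasshoppers: 1.1/13 = 0.0846 kJ/s

termites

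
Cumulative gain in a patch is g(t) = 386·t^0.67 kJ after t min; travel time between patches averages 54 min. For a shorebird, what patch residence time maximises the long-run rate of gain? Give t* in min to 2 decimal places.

109.64 min

By the marginal value theorem, leave when the instantaneous gain rate g'(t) equals the habitat-wide average g(t)/(T + t).
g'(t) = 0.67·386·t^-0.33. Setting 0.67·386·t^-0.33 = 386·t^0.67/(54+t) gives 0.67(54+t) = t, so 0.33·t = 0.67×54.
t* = 0.67×54/0.33 = 109.6 min.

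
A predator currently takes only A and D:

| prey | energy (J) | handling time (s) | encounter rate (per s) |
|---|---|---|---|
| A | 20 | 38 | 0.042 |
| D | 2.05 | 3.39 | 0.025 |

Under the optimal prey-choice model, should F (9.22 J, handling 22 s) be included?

On A and D alone, R = ΣλE/(1+Σλh) = 0.8913/2.681 = 0.3325 J/s.
F: E/h = 9.22/22 = 0.4191 J/s.
Since 0.4191 > R, including F increases the long-run rate.

Yes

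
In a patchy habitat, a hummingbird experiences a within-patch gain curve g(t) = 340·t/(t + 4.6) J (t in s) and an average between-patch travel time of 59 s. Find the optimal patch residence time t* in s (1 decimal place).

Optimal t* satisfies g'(t*) = g(t*)/(T + t*).
g'(t) = 340·4.6/(t + 4.6)². Setting 340·4.6/(t+4.6)² = 340t/[(t+4.6)(59+t)] gives 4.6(59+t) = t(t+4.6), so t² = 4.6×59 = 271.4.
t* = √271.4 = 16.47 s.

16.5 s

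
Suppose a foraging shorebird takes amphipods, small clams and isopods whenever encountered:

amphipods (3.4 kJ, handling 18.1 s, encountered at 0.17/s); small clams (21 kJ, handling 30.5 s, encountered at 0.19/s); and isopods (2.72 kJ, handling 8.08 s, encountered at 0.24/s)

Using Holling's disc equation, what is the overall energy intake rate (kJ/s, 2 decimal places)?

R = (0.17×3.4 + 0.19×21 + 0.24×2.72) / (1 + 0.17×18.1 + 0.19×30.5 + 0.24×8.08) = 5.221/11.81 = 0.442 kJ/s.

0.44 kJ/s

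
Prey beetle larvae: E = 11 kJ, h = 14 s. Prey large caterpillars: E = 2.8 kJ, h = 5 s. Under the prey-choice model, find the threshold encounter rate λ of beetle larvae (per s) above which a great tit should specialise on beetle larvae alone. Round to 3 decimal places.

The zero-one rule: include large caterpillars iff E₂/h₂ > λE₁/(1+λh₁). Equality gives the switch point.
λE₁h₂ = E₂ + λE₂h₁ ⇒ λ = E₂/(E₁h₂ − E₂h₁) = 2.8/(55 − 39.2) = 0.1772 per s.

0.177 per s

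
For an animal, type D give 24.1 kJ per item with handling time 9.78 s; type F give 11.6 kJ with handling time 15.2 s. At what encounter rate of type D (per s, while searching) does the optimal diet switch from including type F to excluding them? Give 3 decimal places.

0.046 per s

The zero-one rule: include type F iff E₂/h₂ > λE₁/(1+λh₁). Equality gives the switch point.
λE₁h₂ = E₂ + λE₂h₁ ⇒ λ = E₂/(E₁h₂ − E₂h₁) = 11.6/(366.3 − 113.4) = 0.04587 per s.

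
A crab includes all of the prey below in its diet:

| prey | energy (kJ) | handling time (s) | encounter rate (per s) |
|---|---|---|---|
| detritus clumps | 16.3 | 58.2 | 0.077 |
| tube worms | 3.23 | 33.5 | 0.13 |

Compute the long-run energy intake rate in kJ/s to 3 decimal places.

0.170 kJ/s

R = Σλ_iE_i / (1 + Σλ_ih_i)
Numerator: 0.077×16.3 + 0.13×3.23 = 1.675
Denominator: 1 + 0.077×58.2 + 0.13×33.5 = 9.836
R = 1.675/9.836 = 0.1703 kJ/s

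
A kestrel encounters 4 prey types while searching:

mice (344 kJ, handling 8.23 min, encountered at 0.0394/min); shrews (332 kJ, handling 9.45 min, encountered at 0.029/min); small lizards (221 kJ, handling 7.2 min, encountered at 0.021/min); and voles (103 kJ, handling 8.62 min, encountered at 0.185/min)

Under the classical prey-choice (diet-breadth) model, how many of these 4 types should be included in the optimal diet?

3

E/h in descending order: mice 41.8, shrews 35.1, small lizards 30.7, voles 11.9 kJ/min. The optimal diet is the largest prefix of this list for which every included type satisfies E_i/h_i > R on the types above it.
Rate on top 1: 10.23. shrews: 35.1 > 10.23 → include.
Rate on top 2: 14.5. small lizards: 30.7 > 14.5 → include.
Rate on top 3: 15.9. voles: 11.9 < 15.9 → exclude; stop.
Optimal diet: mice, shrews, small lizards — 3 of 4 types.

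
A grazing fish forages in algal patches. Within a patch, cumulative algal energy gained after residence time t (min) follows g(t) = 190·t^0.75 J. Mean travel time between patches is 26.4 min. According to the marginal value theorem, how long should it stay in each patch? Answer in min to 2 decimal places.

79.20 min

By the marginal value theorem, leave when the instantaneous gain rate g'(t) equals the habitat-wide average g(t)/(T + t).
g'(t) = 0.75·190·t^-0.25. Setting 0.75·190·t^-0.25 = 190·t^0.75/(26.4+t) gives 0.75(26.4+t) = t, so 0.25·t = 0.75×26.4.
t* = 0.75×26.4/0.25 = 79.2 min.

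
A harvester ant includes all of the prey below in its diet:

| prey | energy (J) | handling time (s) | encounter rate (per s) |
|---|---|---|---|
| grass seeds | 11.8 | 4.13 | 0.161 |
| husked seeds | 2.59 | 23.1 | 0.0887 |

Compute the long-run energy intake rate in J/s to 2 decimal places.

Energy encountered per unit search time: 0.161×11.8 + 0.0887×2.59 = 2.13 J/s.
Handling time per unit search time: 0.161×4.13 + 0.0887×23.1 = 2.714.
Rate = 2.13/(1 + 2.714) = 0.5734 J/s.

0.57 J/s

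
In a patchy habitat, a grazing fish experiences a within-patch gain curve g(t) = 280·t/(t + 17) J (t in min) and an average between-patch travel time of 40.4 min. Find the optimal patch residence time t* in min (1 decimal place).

26.2 min

Optimal t* satisfies g'(t*) = g(t*)/(T + t*).
g'(t) = 280·17/(t + 17)². Setting 280·17/(t+17)² = 280t/[(t+17)(40.4+t)] gives 17(40.4+t) = t(t+17), so t² = 17×40.4 = 686.8.
t* = √686.8 = 26.21 min.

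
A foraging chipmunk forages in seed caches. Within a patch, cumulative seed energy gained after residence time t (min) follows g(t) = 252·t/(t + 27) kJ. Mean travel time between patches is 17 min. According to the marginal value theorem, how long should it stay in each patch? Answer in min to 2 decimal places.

21.42 min

By the marginal value theorem, leave when the instantaneous gain rate g'(t) equals the habitat-wide average g(t)/(T + t).
g'(t) = 252·27/(t + 27)². Setting 252·27/(t+27)² = 252t/[(t+27)(17+t)] gives 27(17+t) = t(t+27), so t² = 27×17 = 459.
t* = √459 = 21.42 min.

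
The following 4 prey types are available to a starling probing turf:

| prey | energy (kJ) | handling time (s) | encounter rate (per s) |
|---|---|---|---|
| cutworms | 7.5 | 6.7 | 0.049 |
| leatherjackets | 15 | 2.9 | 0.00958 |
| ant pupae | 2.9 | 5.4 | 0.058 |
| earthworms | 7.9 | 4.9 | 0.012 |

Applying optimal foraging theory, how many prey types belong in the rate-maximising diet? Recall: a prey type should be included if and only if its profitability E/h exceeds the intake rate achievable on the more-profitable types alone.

4

E/h in descending order: leatherjackets 5.17, earthworms 1.61, cutworms 1.12, ant pupae 0.537 kJ/s. The optimal diet is the largest prefix of this list for which every included type satisfies E_i/h_i > R on the types above it.
Rate on top 1: 0.1398. earthworms: 1.61 > 0.1398 → include.
Rate on top 2: 0.2195. cutworms: 1.12 > 0.2195 → include.
Rate on top 3: 0.4283. ant pupae: 0.537 > 0.4283 → include.
Optimal diet: leatherjackets, earthworms, cutworms, ant pupae — 4 of 4 types.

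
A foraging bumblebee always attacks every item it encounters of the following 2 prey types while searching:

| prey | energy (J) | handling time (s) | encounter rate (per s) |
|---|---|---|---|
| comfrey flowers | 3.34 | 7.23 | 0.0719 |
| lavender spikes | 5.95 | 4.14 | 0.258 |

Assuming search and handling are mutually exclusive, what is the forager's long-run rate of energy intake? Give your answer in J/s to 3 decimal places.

R = Σλ_iE_i / (1 + Σλ_ih_i)
Numerator: 0.0719×3.34 + 0.258×5.95 = 1.775
Denominator: 1 + 0.0719×7.23 + 0.258×4.14 = 2.588
R = 1.775/2.588 = 0.686 J/s

0.686 J/s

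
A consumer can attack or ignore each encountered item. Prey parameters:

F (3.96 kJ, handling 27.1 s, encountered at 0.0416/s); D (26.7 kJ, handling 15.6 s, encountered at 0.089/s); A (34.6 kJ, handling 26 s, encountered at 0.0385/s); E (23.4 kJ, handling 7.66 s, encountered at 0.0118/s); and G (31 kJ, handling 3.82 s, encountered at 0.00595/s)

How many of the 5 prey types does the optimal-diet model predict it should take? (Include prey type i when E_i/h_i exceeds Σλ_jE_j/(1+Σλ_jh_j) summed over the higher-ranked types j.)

4

Rank by E/h (kJ/s): G 8.12, E 3.05, D 1.71, A 1.33, F 0.146. Include each in turn until the next type's E/h falls below the running intake rate.
Rate on top 1: 0.1804. E: 3.05 > 0.1804 → include.
Rate on top 2: 0.4138. D: 1.71 > 0.4138 → include.
Rate on top 3: 1.134. A: 1.33 > 1.134 → include.
Rate on top 4: 1.19. F: 0.146 < 1.19 → exclude; stop.
Optimal diet: G, E, D, A — 4 of 5 types.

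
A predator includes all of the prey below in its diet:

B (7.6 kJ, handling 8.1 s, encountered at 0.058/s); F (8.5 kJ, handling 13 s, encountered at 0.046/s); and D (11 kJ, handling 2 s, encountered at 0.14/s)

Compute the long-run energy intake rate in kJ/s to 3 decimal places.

R = (0.058×7.6 + 0.046×8.5 + 0.14×11) / (1 + 0.058×8.1 + 0.046×13 + 0.14×2) = 2.372/2.348 = 1.01 kJ/s.

1.010 kJ/s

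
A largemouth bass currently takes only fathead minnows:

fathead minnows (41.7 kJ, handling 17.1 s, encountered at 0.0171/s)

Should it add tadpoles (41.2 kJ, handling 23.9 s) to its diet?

On fathead minnows alone, R = ΣλE/(1+Σλh) = 0.7131/1.292 = 0.5517 kJ/s.
tadpoles: E/h = 41.2/23.9 = 1.724 kJ/s.
1.724 > 0.5517, so adding tadpoles raises the average — include it.

Yes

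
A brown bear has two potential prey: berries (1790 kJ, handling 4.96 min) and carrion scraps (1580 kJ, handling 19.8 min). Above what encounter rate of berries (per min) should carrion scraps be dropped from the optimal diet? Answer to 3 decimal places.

The zero-one rule: include carrion scraps iff E₂/h₂ > λE₁/(1+λh₁). Equality gives the switch point.
λE₁h₂ = E₂ + λE₂h₁ ⇒ λ = E₂/(E₁h₂ − E₂h₁) = 1580/(3.544e+04 − 7837) = 0.05724 per min.

0.057 per min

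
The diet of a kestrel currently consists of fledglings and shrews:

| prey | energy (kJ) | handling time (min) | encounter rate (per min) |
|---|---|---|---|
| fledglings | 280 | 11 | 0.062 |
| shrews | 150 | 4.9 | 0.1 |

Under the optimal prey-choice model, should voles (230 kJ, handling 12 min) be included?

Yes

On fledglings and shrews alone, R = ΣλE/(1+Σλh) = 32.36/2.172 = 14.9 kJ/min.
voles: E/h = 230/12 = 19.17 kJ/min.
Since 19.17 > R, including voles increases the long-run rate.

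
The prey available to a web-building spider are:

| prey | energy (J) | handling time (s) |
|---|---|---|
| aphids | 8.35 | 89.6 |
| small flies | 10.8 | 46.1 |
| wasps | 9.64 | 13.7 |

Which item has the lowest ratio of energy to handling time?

aphids

Profitability E/h (J/s): aphids = 8.35/89.6 = 0.0932, small flies = 10.8/46.1 = 0.234, wasps = 9.64/13.7 = 0.704.
Ranked: wasps > small flies > aphids.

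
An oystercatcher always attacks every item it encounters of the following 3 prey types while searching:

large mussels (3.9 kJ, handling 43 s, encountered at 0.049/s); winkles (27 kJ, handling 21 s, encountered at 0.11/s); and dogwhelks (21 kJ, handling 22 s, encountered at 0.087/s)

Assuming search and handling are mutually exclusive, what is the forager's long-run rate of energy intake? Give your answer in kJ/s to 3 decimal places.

0.680 kJ/s

Energy encountered per unit search time: 0.049×3.9 + 0.11×27 + 0.087×21 = 4.988 kJ/s.
Handling time per unit search time: 0.049×43 + 0.11×21 + 0.087×22 = 6.331.
Rate = 4.988/(1 + 6.331) = 0.6804 kJ/s.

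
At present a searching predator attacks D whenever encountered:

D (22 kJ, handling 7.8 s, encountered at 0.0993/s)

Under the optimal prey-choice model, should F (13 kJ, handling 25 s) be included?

On D alone, R = ΣλE/(1+Σλh) = 2.185/1.775 = 1.231 kJ/s.
Profitability of F: 13/25 = 0.52 kJ/s.
0.52 < 1.231, so adding F would lower the average — exclude it.

No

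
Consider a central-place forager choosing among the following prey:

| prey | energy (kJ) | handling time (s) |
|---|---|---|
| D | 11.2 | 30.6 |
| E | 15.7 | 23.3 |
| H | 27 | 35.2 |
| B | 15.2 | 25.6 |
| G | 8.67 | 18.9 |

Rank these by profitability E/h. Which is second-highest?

Profitability E/h (kJ/s): D = 11.2/30.6 = 0.366, E = 15.7/23.3 = 0.674, H = 27/35.2 = 0.767, B = 15.2/25.6 = 0.594, G = 8.67/18.9 = 0.459.
Ranked: H > E > B > G > D.

E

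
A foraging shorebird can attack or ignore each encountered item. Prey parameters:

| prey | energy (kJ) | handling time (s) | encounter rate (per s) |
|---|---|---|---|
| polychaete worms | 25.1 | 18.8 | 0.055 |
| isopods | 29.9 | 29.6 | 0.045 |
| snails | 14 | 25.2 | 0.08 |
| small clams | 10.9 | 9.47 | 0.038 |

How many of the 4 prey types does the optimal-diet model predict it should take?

3

Profitabilities (E/h, kJ/s): polychaete worms 1.34, small clams 1.15, isopods 1.01, snails 0.556. Add prey in this order while the next type's profitability exceeds the intake rate on those already taken.
Rate on top 1: 0.6787. small clams: 1.15 > 0.6787 → include.
Rate on top 2: 0.7497. isopods: 1.01 > 0.7497 → include.
Rate on top 3: 0.8428. snails: 0.556 < 0.8428 → exclude; stop.
Optimal diet: polychaete worms, small clams, isopods — 3 of 4 types.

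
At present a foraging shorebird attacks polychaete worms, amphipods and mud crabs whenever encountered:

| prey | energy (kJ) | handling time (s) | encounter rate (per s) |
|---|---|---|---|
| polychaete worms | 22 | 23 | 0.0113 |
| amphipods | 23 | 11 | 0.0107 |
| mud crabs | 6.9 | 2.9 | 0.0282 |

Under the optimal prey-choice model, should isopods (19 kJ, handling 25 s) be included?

Intake rate on the current diet: R = (0.0113×22 + 0.0107×23 + 0.0282×6.9) / (1 + 0.0113×23 + 0.0107×11 + 0.0282×2.9) = 0.6893/1.459 = 0.4723 kJ/s.
Profitability of isopods: 19/25 = 0.76 kJ/s.
0.76 > 0.4723, so adding isopods raises the average — include it.

Yes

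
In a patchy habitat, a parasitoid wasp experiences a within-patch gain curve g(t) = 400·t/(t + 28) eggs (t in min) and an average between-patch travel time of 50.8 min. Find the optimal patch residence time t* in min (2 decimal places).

Optimal t* satisfies g'(t*) = g(t*)/(T + t*).
g'(t) = 400·28/(t + 28)². Setting 400·28/(t+28)² = 400t/[(t+28)(50.8+t)] gives 28(50.8+t) = t(t+28), so t² = 28×50.8 = 1422.
t* = √1422 = 37.71 min.

37.71 min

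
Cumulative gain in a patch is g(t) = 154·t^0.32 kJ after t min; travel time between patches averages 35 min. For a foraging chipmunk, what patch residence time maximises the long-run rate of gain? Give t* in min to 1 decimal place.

Maximise g(t)/(T+t): set derivative to zero → g'(t)(T+t) = g(t).
g'(t) = 0.32·154·t^-0.68. Setting 0.32·154·t^-0.68 = 154·t^0.32/(35+t) gives 0.32(35+t) = t, so 0.68·t = 0.32×35.
t* = 0.32×35/0.68 = 16.47 min.

16.5 min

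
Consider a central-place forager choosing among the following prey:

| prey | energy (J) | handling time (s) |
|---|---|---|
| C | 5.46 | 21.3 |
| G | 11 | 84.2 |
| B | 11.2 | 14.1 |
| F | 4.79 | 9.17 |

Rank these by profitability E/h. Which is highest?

B

In descending order of E/h:
B: 11.2/14.1 = 0.794 J/s
F: 4.79/9.17 = 0.522 J/s
C: 5.46/21.3 = 0.256 J/s
G: 11/84.2 = 0.131 J/s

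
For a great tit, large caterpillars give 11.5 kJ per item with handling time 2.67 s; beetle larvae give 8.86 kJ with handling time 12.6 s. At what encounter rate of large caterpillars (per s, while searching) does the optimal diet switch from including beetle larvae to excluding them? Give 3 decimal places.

0.073 per s

At the threshold, the rate on large caterpillars alone equals the profitability of beetle larvae: λ·11.5/(1 + λ·2.67) = 8.86/12.6 = 0.7032.
Rearranging, λ(11.5 − 0.7032×2.67) = 0.7032, so λ = 0.7032/9.623 = 0.07308 per s.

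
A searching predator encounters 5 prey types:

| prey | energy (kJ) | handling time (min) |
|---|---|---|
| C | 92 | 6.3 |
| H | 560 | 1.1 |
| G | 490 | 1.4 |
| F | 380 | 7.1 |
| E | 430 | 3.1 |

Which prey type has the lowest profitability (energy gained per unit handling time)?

C

In descending order of E/h:
H: 560/1.1 = 509 kJ/min
G: 490/1.4 = 350 kJ/min
E: 430/3.1 = 139 kJ/min
F: 380/7.1 = 53.5 kJ/min
C: 92/6.3 = 14.6 kJ/min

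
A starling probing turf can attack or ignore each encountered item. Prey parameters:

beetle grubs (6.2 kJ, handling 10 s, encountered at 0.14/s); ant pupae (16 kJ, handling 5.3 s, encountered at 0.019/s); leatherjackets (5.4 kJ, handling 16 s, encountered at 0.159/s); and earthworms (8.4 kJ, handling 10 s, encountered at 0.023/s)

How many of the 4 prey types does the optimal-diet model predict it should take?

3

Profitabilities (E/h, kJ/s): ant pupae 3.02, earthworms 0.84, beetle grubs 0.62, leatherjackets 0.338. Add prey in this order while the next type's profitability exceeds the intake rate on those already taken.
Rate on top 1: 0.2762. earthworms: 0.84 > 0.2762 → include.
Rate on top 2: 0.3736. beetle grubs: 0.62 > 0.3736 → include.
Rate on top 3: 0.4999. leatherjackets: 0.338 < 0.4999 → exclude; stop.
Optimal diet: ant pupae, earthworms, beetle grubs — 3 of 4 types.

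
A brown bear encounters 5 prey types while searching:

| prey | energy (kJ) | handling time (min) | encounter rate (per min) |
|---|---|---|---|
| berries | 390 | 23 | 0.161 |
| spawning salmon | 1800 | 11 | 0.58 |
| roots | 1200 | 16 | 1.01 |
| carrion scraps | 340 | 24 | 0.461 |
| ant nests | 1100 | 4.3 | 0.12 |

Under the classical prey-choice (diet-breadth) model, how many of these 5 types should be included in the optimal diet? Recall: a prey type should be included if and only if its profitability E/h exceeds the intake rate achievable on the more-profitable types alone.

E/h in descending order: ant nests 256, spawning salmon 164, roots 75, berries 17, carrion scraps 14.2 kJ/min. The optimal diet is the largest prefix of this list for which every included type satisfies E_i/h_i > R on the types above it.
Rate on top 1: 87.07. spawning salmon: 164 > 87.07 → include.
Rate on top 2: 148.9. roots: 75 < 148.9 → exclude; stop.
Optimal diet: ant nests, spawning salmon — 2 of 5 types.

2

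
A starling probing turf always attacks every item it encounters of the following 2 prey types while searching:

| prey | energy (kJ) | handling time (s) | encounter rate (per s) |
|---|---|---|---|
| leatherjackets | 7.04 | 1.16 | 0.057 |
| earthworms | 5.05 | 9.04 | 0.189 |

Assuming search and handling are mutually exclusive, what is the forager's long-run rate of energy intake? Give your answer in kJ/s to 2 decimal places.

0.49 kJ/s

R = (0.057×7.04 + 0.189×5.05) / (1 + 0.057×1.16 + 0.189×9.04) = 1.356/2.775 = 0.4886 kJ/s.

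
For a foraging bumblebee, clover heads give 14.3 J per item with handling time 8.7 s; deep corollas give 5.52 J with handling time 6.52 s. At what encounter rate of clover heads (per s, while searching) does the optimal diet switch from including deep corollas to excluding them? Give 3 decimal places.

The zero-one rule: include deep corollas iff E₂/h₂ > λE₁/(1+λh₁). Equality gives the switch point.
λE₁h₂ = E₂ + λE₂h₁ ⇒ λ = E₂/(E₁h₂ − E₂h₁) = 5.52/(93.24 − 48.02) = 0.1221 per s.

0.122 per s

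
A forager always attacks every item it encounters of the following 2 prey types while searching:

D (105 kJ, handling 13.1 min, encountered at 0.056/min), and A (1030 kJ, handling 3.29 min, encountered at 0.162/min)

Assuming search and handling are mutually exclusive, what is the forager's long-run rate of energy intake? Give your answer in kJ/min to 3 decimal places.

Energy encountered per unit search time: 0.056×105 + 0.162×1030 = 172.7 kJ/min.
Handling time per unit search time: 0.056×13.1 + 0.162×3.29 = 1.267.
Rate = 172.7/(1 + 1.267) = 76.21 kJ/min.

76.212 kJ/min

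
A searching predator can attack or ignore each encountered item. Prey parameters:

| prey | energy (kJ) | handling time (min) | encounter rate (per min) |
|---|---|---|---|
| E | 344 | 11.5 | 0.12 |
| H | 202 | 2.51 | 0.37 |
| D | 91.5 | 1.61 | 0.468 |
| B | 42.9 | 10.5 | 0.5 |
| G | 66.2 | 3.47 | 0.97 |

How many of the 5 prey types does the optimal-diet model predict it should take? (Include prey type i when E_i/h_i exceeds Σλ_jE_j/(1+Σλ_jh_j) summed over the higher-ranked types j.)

Profitabilities (E/h, kJ/min): H 80.5, D 56.8, E 29.9, G 19.1, B 4.09. Add prey in this order while the next type's profitability exceeds the intake rate on those already taken.
Rate on top 1: 38.75. D: 56.8 > 38.75 → include.
Rate on top 2: 43.83. E: 29.9 < 43.83 → exclude; stop.
Optimal diet: H, D — 2 of 5 types.

2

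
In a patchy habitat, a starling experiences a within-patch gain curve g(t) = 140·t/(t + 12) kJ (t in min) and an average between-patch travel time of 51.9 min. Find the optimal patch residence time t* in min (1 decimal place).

25.0 min

Maximise g(t)/(T+t): set derivative to zero → g'(t)(T+t) = g(t).
g'(t) = 140·12/(t + 12)². Setting 140·12/(t+12)² = 140t/[(t+12)(51.9+t)] gives 12(51.9+t) = t(t+12), so t² = 12×51.9 = 622.8.
t* = √622.8 = 24.96 min.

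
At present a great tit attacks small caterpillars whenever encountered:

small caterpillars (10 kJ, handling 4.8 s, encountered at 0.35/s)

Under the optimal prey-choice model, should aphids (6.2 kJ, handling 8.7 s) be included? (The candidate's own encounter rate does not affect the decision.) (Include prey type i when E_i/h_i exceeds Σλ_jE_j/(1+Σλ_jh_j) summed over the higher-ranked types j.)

On small caterpillars alone, R = ΣλE/(1+Σλh) = 3.5/2.68 = 1.306 kJ/s.
Profitability of aphids: 6.2/8.7 = 0.7126 kJ/s.
Since 0.7126 < R, time spent handling aphids is better spent searching.

No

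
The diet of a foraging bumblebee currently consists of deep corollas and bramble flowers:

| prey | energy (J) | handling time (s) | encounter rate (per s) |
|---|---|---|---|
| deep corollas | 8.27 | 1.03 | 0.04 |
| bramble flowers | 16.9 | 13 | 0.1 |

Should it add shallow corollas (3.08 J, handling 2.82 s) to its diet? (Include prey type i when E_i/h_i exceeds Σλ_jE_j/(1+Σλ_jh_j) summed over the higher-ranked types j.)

Current rate: (0.04×8.27 + 0.1×16.9)/(1 + 0.04×1.03 + 0.1×13) = 0.8631 J/s.
Profitability of shallow corollas: 3.08/2.82 = 1.092 J/s.
1.092 > 0.8631, so adding shallow corollas raises the average — include it.

Yes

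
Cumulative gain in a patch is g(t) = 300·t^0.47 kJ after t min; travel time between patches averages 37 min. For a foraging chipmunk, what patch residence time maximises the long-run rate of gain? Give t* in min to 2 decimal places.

32.81 min

Maximise g(t)/(T+t): set derivative to zero → g'(t)(T+t) = g(t).
g'(t) = 0.47·300·t^-0.53. Setting 0.47·300·t^-0.53 = 300·t^0.47/(37+t) gives 0.47(37+t) = t, so 0.53·t = 0.47×37.
t* = 0.47×37/0.53 = 32.81 min.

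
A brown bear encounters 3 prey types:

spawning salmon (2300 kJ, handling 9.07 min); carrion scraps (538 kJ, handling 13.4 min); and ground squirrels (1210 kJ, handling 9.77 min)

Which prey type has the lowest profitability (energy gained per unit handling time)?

Profitability E/h (kJ/min): spawning salmon = 2300/9.07 = 254, carrion scraps = 538/13.4 = 40.1, ground squirrels = 1210/9.77 = 124.
Ranked: spawning salmon > ground squirrels > carrion scraps.

carrion scraps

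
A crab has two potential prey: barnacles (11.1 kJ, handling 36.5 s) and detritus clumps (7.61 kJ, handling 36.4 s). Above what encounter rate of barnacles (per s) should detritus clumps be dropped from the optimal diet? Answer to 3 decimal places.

0.060 per s

The zero-one rule: include detritus clumps iff E₂/h₂ > λE₁/(1+λh₁). Equality gives the switch point.
λE₁h₂ = E₂ + λE₂h₁ ⇒ λ = E₂/(E₁h₂ − E₂h₁) = 7.61/(404 − 277.8) = 0.06027 per s.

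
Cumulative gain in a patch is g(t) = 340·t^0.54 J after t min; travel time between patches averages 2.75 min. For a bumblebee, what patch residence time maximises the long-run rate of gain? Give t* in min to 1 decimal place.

Maximise g(t)/(T+t): set derivative to zero → g'(t)(T+t) = g(t).
g'(t) = 0.54·340·t^-0.46. Setting 0.54·340·t^-0.46 = 340·t^0.54/(2.75+t) gives 0.54(2.75+t) = t, so 0.46·t = 0.54×2.75.
t* = 0.54×2.75/0.46 = 3.228 min.

3.2 min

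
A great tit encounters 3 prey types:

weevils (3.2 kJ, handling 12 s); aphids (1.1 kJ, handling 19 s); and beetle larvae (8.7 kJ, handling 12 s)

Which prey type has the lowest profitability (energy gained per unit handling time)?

Profitability E/h (kJ/s): weevils = 3.2/12 = 0.267, aphids = 1.1/19 = 0.0579, beetle larvae = 8.7/12 = 0.725.
Ranked: beetle larvae > weevils > aphids.

aphids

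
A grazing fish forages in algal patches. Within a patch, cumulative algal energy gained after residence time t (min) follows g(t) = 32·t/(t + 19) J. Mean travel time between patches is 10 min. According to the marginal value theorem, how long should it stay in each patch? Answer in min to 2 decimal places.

13.78 min

Optimal t* satisfies g'(t*) = g(t*)/(T + t*).
g'(t) = 32·19/(t + 19)². Setting 32·19/(t+19)² = 32t/[(t+19)(10+t)] gives 19(10+t) = t(t+19), so t² = 19×10 = 190.
t* = √190 = 13.78 min.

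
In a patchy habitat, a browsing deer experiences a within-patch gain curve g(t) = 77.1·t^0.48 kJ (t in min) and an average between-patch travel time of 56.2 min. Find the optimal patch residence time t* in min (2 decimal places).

51.88 min

Maximise g(t)/(T+t): set derivative to zero → g'(t)(T+t) = g(t).
g'(t) = 0.48·77.1·t^-0.52. Setting 0.48·77.1·t^-0.52 = 77.1·t^0.48/(56.2+t) gives 0.48(56.2+t) = t, so 0.52·t = 0.48×56.2.
t* = 0.48×56.2/0.52 = 51.88 min.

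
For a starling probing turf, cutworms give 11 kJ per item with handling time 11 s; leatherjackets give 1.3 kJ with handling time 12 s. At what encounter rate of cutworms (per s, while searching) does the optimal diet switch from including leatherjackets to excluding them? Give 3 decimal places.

At the threshold, the rate on cutworms alone equals the profitability of leatherjackets: λ·11/(1 + λ·11) = 1.3/12 = 0.1083.
Rearranging, λ(11 − 0.1083×11) = 0.1083, so λ = 0.1083/9.808 = 0.01105 per s.

0.011 per s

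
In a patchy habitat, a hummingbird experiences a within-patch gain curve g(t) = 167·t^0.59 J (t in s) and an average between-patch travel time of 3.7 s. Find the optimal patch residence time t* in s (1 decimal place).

5.3 s

Optimal t* satisfies g'(t*) = g(t*)/(T + t*).
g'(t) = 0.59·167·t^-0.41. Setting 0.59·167·t^-0.41 = 167·t^0.59/(3.7+t) gives 0.59(3.7+t) = t, so 0.41·t = 0.59×3.7.
t* = 0.59×3.7/0.41 = 5.324 s.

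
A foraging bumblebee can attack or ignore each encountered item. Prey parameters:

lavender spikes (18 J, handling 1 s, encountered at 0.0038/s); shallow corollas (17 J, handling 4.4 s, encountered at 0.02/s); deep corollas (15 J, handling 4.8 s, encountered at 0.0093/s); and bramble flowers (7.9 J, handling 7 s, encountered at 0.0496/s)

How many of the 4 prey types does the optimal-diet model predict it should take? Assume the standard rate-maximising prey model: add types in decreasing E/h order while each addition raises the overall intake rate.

Profitabilities (E/h, J/s): lavender spikes 18, shallow corollas 3.86, deep corollas 3.12, bramble flowers 1.13. Add prey in this order while the next type's profitability exceeds the intake rate on those already taken.
Rate on top 1: 0.06814. shallow corollas: 3.86 > 0.06814 → include.
Rate on top 2: 0.3741. deep corollas: 3.12 > 0.3741 → include.
Rate on top 3: 0.4821. bramble flowers: 1.13 > 0.4821 → include.
Optimal diet: lavender spikes, shallow corollas, deep corollas, bramble flowers — 4 of 4 types.

4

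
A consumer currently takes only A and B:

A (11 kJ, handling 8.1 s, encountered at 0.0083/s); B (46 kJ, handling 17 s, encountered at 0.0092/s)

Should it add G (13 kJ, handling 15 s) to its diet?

Yes

Intake rate on the current diet: R = (0.0083×11 + 0.0092×46) / (1 + 0.0083×8.1 + 0.0092×17) = 0.5145/1.224 = 0.4205 kJ/s.
G: E/h = 13/15 = 0.8667 kJ/s.
0.8667 > 0.4205, so adding G raises the average — include it.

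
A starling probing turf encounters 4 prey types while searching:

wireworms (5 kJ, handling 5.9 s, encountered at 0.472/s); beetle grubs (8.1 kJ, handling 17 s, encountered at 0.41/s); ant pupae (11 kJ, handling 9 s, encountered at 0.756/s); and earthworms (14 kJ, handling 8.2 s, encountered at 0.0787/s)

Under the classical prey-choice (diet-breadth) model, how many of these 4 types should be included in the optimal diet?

2

E/h in descending order: earthworms 1.71, ant pupae 1.22, wireworms 0.847, beetle grubs 0.476 kJ/s. The optimal diet is the largest prefix of this list for which every included type satisfies E_i/h_i > R on the types above it.
Rate on top 1: 0.6696. ant pupae: 1.22 > 0.6696 → include.
Rate on top 2: 1.115. wireworms: 0.847 < 1.115 → exclude; stop.
Optimal diet: earthworms, ant pupae — 2 of 4 types.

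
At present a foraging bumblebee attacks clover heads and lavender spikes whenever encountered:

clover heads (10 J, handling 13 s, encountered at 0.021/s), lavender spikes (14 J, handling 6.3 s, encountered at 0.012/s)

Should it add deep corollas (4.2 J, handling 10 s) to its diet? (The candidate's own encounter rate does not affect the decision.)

Current rate: (0.021×10 + 0.012×14)/(1 + 0.021×13 + 0.012×6.3) = 0.2803 J/s.
deep corollas: E/h = 4.2/10 = 0.42 J/s.
Since 0.42 > R, including deep corollas increases the long-run rate.

Yes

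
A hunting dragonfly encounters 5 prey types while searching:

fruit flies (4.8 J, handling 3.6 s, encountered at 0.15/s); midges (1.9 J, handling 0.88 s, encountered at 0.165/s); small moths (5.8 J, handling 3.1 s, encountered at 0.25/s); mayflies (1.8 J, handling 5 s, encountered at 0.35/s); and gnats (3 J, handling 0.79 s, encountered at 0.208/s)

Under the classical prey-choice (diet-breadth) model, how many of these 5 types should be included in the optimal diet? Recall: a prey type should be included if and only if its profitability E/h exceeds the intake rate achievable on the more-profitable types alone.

Profitabilities (E/h, J/s): gnats 3.8, midges 2.16, small moths 1.87, fruit flies 1.33, mayflies 0.36. Add prey in this order while the next type's profitability exceeds the intake rate on those already taken.
Rate on top 1: 0.5359. midges: 2.16 > 0.5359 → include.
Rate on top 2: 0.7159. small moths: 1.87 > 0.7159 → include.
Rate on top 3: 1.145. fruit flies: 1.33 > 1.145 → include.
Rate on top 4: 1.184. mayflies: 0.36 < 1.184 → exclude; stop.
Optimal diet: gnats, midges, small moths, fruit flies — 4 of 5 types.

4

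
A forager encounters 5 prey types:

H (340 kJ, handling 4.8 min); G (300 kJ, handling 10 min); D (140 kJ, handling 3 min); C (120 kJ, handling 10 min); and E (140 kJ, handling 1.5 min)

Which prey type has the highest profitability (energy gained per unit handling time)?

In descending order of E/h:
E: 140/1.5 = 93.3 kJ/min
H: 340/4.8 = 70.8 kJ/min
D: 140/3 = 46.7 kJ/min
G: 300/10 = 30 kJ/min
C: 120/10 = 12 kJ/min

E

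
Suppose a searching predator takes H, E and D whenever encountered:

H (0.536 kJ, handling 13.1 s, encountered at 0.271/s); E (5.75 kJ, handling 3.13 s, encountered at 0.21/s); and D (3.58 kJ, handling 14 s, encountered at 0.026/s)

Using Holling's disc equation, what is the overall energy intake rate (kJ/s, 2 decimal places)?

0.26 kJ/s

Energy encountered per unit search time: 0.271×0.536 + 0.21×5.75 + 0.026×3.58 = 1.446 kJ/s.
Handling time per unit search time: 0.271×13.1 + 0.21×3.13 + 0.026×14 = 4.571.
Rate = 1.446/(1 + 4.571) = 0.2595 kJ/s.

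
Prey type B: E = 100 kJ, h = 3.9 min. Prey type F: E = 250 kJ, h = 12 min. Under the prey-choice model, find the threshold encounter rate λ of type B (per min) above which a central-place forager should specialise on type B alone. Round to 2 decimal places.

The zero-one rule: include type F iff E₂/h₂ > λE₁/(1+λh₁). Equality gives the switch point.
λE₁h₂ = E₂ + λE₂h₁ ⇒ λ = E₂/(E₁h₂ − E₂h₁) = 250/(1200 − 975) = 1.111 per min.

1.11 per min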